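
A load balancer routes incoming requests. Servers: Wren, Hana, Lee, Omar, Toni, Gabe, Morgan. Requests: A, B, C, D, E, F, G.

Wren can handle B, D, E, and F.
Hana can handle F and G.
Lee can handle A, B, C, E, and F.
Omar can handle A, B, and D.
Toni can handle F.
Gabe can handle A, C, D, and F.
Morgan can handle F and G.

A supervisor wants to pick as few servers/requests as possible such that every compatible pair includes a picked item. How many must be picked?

6

{Wren, Lee, Omar, Gabe, F, G} is a vertex cover of size 6: every edge has an endpoint in this set.
No smaller cover exists because Wren–E, Hana–G, Lee–A, Omar–B, Toni–F, Gabe–C is a matching of size 6, and a cover must include an endpoint of each of these disjoint edges (König's theorem).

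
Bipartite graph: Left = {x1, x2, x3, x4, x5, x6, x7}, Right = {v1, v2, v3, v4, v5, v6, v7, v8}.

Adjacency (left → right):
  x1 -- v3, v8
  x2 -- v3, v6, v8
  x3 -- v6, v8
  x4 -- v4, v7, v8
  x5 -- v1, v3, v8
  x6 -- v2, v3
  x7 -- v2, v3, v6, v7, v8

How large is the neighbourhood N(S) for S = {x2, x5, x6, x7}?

The union of neighbours of {x2, x5, x6, x7} is {v1, v2, v3, v6, v7, v8}, which has 6 elements.
Since |N(S)| = 6 ≥ |S| = 4, Hall's condition holds for this subset.

6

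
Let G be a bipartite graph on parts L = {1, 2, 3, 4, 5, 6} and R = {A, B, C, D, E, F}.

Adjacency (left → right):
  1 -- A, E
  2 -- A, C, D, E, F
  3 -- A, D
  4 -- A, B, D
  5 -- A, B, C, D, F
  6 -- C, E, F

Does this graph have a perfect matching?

Yes

One maximum matching: 1-A, 2-C, 3-D, 4-B, 5-F, 6-E.
All 6 left vertices are covered.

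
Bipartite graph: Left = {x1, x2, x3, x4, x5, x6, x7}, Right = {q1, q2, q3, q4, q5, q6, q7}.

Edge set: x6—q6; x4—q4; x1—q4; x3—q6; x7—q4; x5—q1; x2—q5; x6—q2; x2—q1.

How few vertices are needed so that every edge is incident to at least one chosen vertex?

5

{x2, x3, x5, x6, q4} is a vertex cover of size 5: every edge has an endpoint in this set.
No smaller cover exists because x1–q4, x2–q5, x3–q6, x5–q1, x6–q2 is a matching of size 5, and a cover must include an endpoint of each of these disjoint edges (König's theorem).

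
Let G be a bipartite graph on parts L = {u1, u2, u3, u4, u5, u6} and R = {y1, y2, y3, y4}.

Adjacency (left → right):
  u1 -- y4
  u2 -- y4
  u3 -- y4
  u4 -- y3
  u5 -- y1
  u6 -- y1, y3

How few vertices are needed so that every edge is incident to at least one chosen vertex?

3

A maximum matching has 3 edges (e.g. u1–y4, u4–y3, u5–y1).
By König's theorem the minimum vertex cover has the same size. One such cover is {y1, y3, y4}.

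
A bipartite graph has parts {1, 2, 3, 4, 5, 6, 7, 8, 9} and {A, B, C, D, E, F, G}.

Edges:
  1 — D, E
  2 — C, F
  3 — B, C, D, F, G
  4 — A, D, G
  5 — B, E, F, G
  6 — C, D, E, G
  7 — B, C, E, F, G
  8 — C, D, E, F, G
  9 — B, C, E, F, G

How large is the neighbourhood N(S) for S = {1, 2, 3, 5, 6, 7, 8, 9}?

6

The union of neighbours of {1, 2, 3, 5, 6, 7, 8, 9} is {B, C, D, E, F, G}, which has 6 elements.
Since |N(S)| = 6 < |S| = 8, Hall's condition fails for this subset.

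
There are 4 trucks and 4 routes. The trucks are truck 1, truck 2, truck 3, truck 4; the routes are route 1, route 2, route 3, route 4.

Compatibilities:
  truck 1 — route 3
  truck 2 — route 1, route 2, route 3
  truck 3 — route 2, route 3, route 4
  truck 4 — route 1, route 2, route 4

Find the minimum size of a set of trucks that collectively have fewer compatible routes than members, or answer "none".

A matching saturating every truck exists, for instance truck 1→route 3, truck 2→route 1, truck 3→route 4, truck 4→route 2.
By Hall's marriage theorem, this means |N(S)| ≥ |S| for every subset S, so no violating subset exists.

none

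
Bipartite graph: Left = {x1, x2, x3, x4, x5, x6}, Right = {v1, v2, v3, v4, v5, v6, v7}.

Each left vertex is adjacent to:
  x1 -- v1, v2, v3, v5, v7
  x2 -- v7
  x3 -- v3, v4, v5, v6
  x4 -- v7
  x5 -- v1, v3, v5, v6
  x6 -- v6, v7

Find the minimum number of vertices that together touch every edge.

The 5 edges x1–v3, x2–v7, x3–v4, x5–v1, x6–v6 form a matching, so any vertex cover needs at least 5 vertices (one per matched edge).
Conversely {x1, x3, x5, x6, v7} meets every edge and has exactly 5 vertices, so 5 is optimal.

5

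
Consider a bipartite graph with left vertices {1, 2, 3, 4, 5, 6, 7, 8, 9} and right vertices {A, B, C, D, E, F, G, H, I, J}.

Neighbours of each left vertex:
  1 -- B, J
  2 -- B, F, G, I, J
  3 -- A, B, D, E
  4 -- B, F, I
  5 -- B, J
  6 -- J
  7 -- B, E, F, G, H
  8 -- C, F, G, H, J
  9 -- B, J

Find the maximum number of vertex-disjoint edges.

7

A valid assignment of size 7: 1→J, 2→F, 3→D, 4→I, 5→B, 7→E, 8→G.
The set {1, 5, 6, 9} has only 2 neighbours ({B, J}), so by Hall's theorem at most 7 of the 9 left vertices can be matched.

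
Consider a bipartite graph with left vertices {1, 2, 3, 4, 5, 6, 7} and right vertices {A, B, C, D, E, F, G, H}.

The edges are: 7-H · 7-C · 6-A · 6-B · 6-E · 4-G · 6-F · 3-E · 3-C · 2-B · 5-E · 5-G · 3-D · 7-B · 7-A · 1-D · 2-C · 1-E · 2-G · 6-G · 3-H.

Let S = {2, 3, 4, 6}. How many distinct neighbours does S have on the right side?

8

The union of neighbours of {2, 3, 4, 6} is {A, B, C, D, E, F, G, H}, which has 8 elements.
Since |N(S)| = 8 ≥ |S| = 4, Hall's condition holds for this subset.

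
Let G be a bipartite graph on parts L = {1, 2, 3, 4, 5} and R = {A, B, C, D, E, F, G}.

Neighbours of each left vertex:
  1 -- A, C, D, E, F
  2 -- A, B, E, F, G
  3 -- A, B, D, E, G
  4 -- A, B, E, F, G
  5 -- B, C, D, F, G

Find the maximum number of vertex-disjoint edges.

5

A valid assignment of size 5: 1-F, 2-B, 3-E, 4-A, 5-G.
All 5 left vertices are matched, so no larger matching exists.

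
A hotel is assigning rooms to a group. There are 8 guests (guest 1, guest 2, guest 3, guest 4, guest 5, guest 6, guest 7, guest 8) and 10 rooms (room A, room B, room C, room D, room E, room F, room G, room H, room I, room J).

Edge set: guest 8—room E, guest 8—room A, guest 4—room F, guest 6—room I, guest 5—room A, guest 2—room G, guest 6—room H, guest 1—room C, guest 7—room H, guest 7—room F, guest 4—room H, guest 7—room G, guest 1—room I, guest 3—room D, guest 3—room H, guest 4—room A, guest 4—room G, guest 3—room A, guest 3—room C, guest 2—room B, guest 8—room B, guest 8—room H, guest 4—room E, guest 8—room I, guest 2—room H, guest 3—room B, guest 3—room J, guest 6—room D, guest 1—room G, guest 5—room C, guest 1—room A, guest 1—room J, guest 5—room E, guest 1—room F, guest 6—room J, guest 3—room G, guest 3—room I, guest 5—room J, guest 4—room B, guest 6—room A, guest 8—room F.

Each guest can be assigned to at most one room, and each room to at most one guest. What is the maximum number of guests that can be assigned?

One maximum matching: guest 1-room C, guest 2-room H, guest 3-room D, guest 4-room A, guest 5-room E, guest 6-room J, guest 7-room G, guest 8-room I.
All 8 guests are matched, so no larger matching exists.

8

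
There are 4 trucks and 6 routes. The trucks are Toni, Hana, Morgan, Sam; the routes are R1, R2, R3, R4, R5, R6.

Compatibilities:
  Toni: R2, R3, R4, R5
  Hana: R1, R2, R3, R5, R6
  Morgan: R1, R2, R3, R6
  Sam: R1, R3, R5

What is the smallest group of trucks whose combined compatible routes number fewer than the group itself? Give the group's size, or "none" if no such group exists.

A matching saturating every truck exists, for instance Toni→R3, Hana→R2, Morgan→R6, Sam→R5.
By Hall's marriage theorem, this means |N(S)| ≥ |S| for every subset S, so no violating subset exists.

none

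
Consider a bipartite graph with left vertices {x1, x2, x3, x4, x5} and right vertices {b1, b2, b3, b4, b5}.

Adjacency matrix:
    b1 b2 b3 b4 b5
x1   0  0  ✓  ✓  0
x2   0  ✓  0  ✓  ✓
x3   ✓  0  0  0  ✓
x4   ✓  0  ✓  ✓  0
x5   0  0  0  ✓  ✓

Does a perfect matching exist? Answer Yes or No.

Yes

A valid assignment of size 5: x1→b4, x2→b2, x3→b1, x4→b3, x5→b5.
Every left vertex is matched, so this is a perfect matching.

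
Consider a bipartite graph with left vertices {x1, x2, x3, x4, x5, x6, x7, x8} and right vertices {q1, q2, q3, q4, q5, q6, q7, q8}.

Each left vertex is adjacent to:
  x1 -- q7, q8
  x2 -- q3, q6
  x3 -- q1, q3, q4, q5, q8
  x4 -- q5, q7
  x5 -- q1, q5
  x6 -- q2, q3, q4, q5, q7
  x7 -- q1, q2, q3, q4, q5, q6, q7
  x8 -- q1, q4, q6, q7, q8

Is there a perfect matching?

One maximum matching: x1→q8, x2→q3, x3→q4, x4→q5, x5→q1, x6→q2, x7→q7, x8→q6.
All 8 left vertices are covered.

Yes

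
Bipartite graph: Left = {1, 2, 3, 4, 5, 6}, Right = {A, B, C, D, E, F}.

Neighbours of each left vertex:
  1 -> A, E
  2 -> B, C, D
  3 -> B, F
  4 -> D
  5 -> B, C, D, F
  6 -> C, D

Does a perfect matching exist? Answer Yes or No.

No

The set {2, 3, 4, 5, 6} has only 4 neighbours ({B, C, D, F}), so by Hall's theorem at most 5 of the 6 left vertices can be matched.
Hence no matching covers every left vertex.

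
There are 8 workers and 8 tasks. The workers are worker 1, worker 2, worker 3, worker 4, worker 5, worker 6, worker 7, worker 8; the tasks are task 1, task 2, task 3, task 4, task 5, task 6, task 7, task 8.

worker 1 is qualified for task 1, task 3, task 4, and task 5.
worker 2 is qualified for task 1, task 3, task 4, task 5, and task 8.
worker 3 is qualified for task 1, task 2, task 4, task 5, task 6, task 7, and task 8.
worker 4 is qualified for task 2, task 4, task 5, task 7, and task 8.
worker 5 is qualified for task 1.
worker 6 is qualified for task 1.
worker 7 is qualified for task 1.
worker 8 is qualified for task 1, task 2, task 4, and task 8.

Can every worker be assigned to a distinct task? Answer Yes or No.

The set {worker 5, worker 6, worker 7} has only 1 neighbour ({task 1}), so by Hall's theorem at most 6 of the 8 workers can be matched.
Hence no matching covers every worker.

No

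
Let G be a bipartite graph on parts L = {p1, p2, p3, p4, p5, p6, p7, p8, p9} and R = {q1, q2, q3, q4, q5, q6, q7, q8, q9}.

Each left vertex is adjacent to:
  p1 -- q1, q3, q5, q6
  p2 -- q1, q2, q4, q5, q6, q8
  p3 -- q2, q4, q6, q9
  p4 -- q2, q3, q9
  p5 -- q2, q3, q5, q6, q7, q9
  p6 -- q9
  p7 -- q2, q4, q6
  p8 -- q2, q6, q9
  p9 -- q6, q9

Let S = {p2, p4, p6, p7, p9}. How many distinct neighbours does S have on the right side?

The union of neighbours of {p2, p4, p6, p7, p9} is {q1, q2, q3, q4, q5, q6, q8, q9}, which has 8 elements.
Since |N(S)| = 8 ≥ |S| = 5, Hall's condition holds for this subset.

8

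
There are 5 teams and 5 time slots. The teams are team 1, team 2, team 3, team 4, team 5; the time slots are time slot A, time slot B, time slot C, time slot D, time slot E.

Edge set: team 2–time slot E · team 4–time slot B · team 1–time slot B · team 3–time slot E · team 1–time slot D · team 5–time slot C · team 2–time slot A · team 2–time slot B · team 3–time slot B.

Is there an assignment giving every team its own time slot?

One maximum matching: team 1-time slot D, team 2-time slot A, team 3-time slot E, team 4-time slot B, team 5-time slot C.
Every team is matched, so this is a perfect matching.

Yes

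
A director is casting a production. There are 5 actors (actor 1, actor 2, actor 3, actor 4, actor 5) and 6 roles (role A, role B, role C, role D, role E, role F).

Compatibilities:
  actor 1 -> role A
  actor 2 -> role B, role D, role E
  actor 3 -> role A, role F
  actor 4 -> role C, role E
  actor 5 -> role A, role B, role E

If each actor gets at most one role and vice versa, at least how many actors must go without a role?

0

For example, pair actor 1–role A, actor 2–role D, actor 3–role F, actor 4–role E, actor 5–role B.
This saturates every actor, so 5 is the maximum.
That matches 5 of the 5, leaving 0 unmatched; no matching can do better.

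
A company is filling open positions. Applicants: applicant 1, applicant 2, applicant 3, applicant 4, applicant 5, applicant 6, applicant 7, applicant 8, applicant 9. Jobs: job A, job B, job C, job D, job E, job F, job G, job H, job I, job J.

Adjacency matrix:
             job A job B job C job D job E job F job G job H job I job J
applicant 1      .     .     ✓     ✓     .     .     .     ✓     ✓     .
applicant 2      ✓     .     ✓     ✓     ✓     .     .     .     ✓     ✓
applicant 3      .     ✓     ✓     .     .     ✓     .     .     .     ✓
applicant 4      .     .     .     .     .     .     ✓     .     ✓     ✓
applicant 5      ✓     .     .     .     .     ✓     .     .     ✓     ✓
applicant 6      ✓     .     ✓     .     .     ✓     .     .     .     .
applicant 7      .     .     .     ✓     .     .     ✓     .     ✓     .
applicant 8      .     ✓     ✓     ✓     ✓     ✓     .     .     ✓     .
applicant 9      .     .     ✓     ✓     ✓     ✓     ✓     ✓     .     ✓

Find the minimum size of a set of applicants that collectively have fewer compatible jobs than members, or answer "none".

A matching saturating every applicant exists, for instance applicant 1→job H, applicant 2→job E, applicant 3→job F, applicant 4→job G, applicant 5→job A, applicant 6→job C, applicant 7→job I, applicant 8→job D, applicant 9→job J.
By Hall's marriage theorem, this means |N(S)| ≥ |S| for every subset S, so no violating subset exists.

none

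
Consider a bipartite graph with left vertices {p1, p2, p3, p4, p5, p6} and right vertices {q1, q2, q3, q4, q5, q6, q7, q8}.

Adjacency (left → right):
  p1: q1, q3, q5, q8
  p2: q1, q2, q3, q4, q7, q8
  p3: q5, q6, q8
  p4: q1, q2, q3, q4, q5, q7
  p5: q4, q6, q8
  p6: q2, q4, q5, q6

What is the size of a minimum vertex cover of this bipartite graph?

A maximum matching has 6 edges (e.g. p1–q3, p2–q7, p3–q5, p4–q4, p5–q8, p6–q6).
By König's theorem the minimum vertex cover has the same size. One such cover is {p1, p2, p3, p4, p5, p6}.

6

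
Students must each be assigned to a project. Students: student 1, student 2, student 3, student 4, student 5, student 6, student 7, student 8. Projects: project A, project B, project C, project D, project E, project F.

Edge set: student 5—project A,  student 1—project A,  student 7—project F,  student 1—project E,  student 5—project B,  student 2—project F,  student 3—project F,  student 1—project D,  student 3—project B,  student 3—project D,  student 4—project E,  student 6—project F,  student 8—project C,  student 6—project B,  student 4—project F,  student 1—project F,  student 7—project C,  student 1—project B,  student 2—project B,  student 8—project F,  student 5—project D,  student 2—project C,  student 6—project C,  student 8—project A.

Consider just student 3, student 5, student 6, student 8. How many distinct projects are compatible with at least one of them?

5

The union of neighbours of {student 3, student 5, student 6, student 8} is {project A, project B, project C, project D, project F}, which has 5 elements.
Since |N(S)| = 5 ≥ |S| = 4, Hall's condition holds for this subset.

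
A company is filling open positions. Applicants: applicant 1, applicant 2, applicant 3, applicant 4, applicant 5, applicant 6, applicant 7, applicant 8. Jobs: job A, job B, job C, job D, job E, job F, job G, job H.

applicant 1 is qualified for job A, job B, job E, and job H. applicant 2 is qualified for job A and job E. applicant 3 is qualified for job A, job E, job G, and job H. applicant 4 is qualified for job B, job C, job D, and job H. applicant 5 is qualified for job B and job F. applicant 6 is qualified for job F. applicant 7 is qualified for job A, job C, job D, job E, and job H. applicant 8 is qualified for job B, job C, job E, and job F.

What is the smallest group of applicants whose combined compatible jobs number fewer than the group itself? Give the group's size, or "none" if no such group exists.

A matching saturating every applicant exists, for instance applicant 1→job H, applicant 2→job A, applicant 3→job G, applicant 4→job D, applicant 5→job B, applicant 6→job F, applicant 7→job C, applicant 8→job E.
By Hall's marriage theorem, this means |N(S)| ≥ |S| for every subset S, so no violating subset exists.

none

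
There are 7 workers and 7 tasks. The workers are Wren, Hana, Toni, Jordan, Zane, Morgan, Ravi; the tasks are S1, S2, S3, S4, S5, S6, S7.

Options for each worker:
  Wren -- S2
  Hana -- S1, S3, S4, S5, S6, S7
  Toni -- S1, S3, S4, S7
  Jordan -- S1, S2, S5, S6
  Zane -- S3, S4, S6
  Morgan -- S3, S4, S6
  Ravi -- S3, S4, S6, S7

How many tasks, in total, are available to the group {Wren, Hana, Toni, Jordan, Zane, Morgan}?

The union of neighbours of {Wren, Hana, Toni, Jordan, Zane, Morgan} is {S1, S2, S3, S4, S5, S6, S7}, which has 7 elements.
Since |N(S)| = 7 ≥ |S| = 6, Hall's condition holds for this subset.

7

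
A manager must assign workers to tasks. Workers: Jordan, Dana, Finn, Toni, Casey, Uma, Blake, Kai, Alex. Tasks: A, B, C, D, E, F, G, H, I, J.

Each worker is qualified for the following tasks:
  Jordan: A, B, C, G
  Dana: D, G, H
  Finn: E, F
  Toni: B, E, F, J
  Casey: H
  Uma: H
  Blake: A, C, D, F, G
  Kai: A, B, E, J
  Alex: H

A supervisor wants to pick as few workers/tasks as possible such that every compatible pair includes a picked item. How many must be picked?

A maximum matching has 7 edges (e.g. Jordan–C, Dana–D, Finn–F, Toni–E, Casey–H, Blake–G, Kai–B).
By König's theorem the minimum vertex cover has the same size. One such cover is {Jordan, Dana, Finn, Toni, Blake, Kai, H}.

7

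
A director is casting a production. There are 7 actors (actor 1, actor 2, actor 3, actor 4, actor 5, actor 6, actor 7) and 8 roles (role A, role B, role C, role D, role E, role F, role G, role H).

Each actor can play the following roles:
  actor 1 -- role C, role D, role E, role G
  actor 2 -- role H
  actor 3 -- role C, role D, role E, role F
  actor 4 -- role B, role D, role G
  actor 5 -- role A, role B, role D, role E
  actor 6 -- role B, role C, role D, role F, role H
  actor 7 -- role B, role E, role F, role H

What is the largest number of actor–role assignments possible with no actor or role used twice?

7

For example, pair actor 1–role G, actor 2–role H, actor 3–role D, actor 4–role B, actor 5–role E, actor 6–role C, actor 7–role F.
All 7 actors are matched, so no larger matching exists.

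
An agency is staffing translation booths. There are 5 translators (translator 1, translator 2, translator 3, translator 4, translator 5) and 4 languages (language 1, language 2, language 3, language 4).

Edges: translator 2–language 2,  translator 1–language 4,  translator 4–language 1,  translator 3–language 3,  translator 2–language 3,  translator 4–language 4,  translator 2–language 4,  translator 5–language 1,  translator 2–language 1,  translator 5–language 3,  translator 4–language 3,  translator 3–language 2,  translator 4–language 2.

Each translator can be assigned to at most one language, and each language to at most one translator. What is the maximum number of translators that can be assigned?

4

A valid assignment of size 4: translator 1→language 4, translator 2→language 1, translator 3→language 3, translator 4→language 2.
The set {translator 1, translator 2, translator 3, translator 4, translator 5} has only 4 neighbours ({language 1, language 2, language 3, language 4}), so by Hall's theorem at most 4 of the 5 translators can be matched.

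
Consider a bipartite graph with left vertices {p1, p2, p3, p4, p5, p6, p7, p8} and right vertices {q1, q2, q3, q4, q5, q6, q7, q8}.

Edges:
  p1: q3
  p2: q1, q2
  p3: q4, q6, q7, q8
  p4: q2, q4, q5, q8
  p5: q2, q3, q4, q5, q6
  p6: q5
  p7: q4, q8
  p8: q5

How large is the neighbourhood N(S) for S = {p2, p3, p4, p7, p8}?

7

The union of neighbours of {p2, p3, p4, p7, p8} is {q1, q2, q4, q5, q6, q7, q8}, which has 7 elements.
Since |N(S)| = 7 ≥ |S| = 5, Hall's condition holds for this subset.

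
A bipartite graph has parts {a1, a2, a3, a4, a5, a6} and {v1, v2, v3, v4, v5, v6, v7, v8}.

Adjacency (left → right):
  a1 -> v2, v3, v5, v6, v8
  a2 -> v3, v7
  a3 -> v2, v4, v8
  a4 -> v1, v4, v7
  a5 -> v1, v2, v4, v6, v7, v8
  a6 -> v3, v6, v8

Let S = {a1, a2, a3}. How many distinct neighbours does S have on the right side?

The union of neighbours of {a1, a2, a3} is {v2, v3, v4, v5, v6, v7, v8}, which has 7 elements.
Since |N(S)| = 7 ≥ |S| = 3, Hall's condition holds for this subset.

7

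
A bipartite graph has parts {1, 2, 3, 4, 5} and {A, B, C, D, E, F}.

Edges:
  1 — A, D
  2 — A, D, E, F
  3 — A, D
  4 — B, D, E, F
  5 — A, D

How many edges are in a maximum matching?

One maximum matching: 1→A, 2→E, 3→D, 4→B.
The set {1, 3, 5} has only 2 neighbours ({A, D}), so by Hall's theorem at most 4 of the 5 left vertices can be matched.

4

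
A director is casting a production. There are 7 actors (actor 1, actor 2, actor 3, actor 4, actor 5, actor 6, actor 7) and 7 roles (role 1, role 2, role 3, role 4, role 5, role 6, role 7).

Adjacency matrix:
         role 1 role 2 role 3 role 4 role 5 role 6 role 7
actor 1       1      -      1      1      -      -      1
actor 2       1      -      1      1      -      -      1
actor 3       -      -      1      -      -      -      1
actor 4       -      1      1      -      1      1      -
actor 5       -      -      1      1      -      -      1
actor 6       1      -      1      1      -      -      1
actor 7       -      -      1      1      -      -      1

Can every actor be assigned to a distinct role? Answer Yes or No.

No

The set {actor 1, actor 2, actor 3, actor 5, actor 6, actor 7} has only 4 neighbours ({role 1, role 3, role 4, role 7}), so by Hall's theorem at most 5 of the 7 actors can be matched.
Hence no matching covers every actor.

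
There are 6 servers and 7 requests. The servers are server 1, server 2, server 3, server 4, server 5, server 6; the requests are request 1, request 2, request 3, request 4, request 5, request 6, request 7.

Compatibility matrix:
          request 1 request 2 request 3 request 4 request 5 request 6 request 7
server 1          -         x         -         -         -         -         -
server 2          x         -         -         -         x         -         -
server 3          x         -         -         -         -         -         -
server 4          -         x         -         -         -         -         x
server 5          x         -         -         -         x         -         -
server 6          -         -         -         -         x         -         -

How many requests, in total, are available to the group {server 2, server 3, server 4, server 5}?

4

The union of neighbours of {server 2, server 3, server 4, server 5} is {request 1, request 2, request 5, request 7}, which has 4 elements.
Since |N(S)| = 4 ≥ |S| = 4, Hall's condition holds for this subset.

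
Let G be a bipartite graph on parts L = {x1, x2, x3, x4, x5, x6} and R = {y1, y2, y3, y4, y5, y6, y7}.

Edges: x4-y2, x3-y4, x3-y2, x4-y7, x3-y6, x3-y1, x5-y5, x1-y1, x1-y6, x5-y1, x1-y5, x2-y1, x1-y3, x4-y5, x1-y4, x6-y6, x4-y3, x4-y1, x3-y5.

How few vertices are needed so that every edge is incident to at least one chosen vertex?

6

A maximum matching has 6 edges (e.g. x1–y3, x2–y1, x3–y4, x4–y7, x5–y5, x6–y6).
By König's theorem the minimum vertex cover has the same size. One such cover is {x1, x2, x3, x4, x5, x6}.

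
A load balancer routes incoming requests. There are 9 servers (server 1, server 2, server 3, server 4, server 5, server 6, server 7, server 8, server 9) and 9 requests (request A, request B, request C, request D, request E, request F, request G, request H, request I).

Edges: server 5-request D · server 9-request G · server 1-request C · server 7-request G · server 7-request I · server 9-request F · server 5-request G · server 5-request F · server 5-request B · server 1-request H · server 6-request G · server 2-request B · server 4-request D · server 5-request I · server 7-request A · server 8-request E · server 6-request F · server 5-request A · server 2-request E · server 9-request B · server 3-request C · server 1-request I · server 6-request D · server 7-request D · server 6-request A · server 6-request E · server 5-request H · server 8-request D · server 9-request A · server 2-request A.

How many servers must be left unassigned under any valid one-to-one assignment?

For example, pair server 1→request I, server 2→request B, server 3→request C, server 4→request D, server 5→request H, server 6→request G, server 7→request A, server 8→request E, server 9→request F.
This saturates every server, so 9 is the maximum.
That matches 9 of the 9, leaving 0 unmatched; no matching can do better.

0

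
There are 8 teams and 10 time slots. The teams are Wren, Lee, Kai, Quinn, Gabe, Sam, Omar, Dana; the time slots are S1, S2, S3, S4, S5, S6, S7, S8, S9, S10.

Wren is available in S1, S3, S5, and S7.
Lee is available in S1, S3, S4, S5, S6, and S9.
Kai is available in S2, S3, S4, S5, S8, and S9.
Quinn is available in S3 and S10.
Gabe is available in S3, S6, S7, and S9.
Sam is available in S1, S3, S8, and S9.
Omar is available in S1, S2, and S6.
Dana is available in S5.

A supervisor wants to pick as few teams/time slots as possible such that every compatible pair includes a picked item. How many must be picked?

8

{Wren, Lee, Kai, Quinn, Gabe, Sam, Omar, Dana} is a vertex cover of size 8: every edge has an endpoint in this set.
No smaller cover exists because Wren–S7, Lee–S6, Kai–S3, Quinn–S10, Gabe–S9, Sam–S8, Omar–S2, Dana–S5 is a matching of size 8, and a cover must include an endpoint of each of these disjoint edges (König's theorem).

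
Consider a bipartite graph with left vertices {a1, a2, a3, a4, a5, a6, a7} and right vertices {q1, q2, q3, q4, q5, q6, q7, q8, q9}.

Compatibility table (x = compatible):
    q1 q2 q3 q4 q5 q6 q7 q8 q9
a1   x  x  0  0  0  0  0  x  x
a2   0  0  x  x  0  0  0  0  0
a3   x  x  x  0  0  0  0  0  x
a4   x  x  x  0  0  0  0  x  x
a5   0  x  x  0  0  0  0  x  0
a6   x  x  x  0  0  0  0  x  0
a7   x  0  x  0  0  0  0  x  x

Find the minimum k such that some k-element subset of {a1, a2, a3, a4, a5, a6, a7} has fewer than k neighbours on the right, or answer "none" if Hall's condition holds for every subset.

Take S = {a1, a3, a4, a5, a6, a7}. Its neighbourhood is {q1, q2, q3, q8, q9}, so |N(S)| = 5 < |S| = 6.
Every subset of size less than 6 has at least as many neighbours as members, so 6 is the minimum.

6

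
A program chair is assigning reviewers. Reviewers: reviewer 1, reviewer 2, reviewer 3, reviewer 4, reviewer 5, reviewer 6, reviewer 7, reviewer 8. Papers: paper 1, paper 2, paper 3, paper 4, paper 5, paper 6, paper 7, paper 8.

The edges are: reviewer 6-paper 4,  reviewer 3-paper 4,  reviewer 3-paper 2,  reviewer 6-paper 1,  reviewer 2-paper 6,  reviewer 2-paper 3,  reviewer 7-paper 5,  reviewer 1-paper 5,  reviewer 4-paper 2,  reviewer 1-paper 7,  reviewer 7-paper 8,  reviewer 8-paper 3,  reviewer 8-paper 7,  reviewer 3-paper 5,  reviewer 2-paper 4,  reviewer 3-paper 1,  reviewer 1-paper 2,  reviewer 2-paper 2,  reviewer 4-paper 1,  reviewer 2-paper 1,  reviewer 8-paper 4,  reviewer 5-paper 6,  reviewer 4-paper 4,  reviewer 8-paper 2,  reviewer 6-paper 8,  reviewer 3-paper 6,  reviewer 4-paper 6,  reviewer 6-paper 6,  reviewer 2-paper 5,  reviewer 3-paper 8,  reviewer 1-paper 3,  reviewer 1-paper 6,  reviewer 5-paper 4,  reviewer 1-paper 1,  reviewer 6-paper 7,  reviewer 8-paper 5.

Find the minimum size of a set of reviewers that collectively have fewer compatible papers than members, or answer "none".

none

A matching saturating every reviewer exists, for instance reviewer 1→paper 3, reviewer 2→paper 6, reviewer 3→paper 5, reviewer 4→paper 1, reviewer 5→paper 4, reviewer 6→paper 7, reviewer 7→paper 8, reviewer 8→paper 2.
By Hall's marriage theorem, this means |N(S)| ≥ |S| for every subset S, so no violating subset exists.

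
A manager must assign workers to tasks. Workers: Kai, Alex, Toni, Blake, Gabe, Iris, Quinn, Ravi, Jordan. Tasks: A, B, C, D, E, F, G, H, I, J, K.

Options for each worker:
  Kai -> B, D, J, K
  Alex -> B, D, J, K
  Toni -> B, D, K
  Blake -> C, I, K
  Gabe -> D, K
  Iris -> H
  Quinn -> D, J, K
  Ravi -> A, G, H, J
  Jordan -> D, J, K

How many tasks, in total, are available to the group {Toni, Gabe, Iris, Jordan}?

5

The union of neighbours of {Toni, Gabe, Iris, Jordan} is {B, D, H, J, K}, which has 5 elements.
Since |N(S)| = 5 ≥ |S| = 4, Hall's condition holds for this subset.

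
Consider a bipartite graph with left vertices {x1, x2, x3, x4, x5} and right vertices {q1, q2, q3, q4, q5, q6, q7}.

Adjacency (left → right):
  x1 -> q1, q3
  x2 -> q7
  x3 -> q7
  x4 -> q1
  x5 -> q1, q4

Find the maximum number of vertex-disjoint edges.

4

For example, pair x1–q3, x2–q7, x4–q1, x5–q4.
The set {x2, x3} has only 1 neighbour ({q7}), so by Hall's theorem at most 4 of the 5 left vertices can be matched.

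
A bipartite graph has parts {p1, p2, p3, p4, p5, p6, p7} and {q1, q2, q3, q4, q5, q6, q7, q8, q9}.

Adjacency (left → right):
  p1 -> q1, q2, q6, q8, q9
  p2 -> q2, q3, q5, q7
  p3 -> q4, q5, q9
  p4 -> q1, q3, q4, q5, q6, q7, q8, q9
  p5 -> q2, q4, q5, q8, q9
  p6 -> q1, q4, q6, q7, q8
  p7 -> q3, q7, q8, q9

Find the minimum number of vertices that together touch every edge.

7

{p1, p2, p3, p4, p5, p6, p7} is a vertex cover of size 7: every edge has an endpoint in this set.
No smaller cover exists because p1–q1, p2–q2, p3–q5, p4–q9, p5–q4, p6–q6, p7–q8 is a matching of size 7, and a cover must include an endpoint of each of these disjoint edges (König's theorem).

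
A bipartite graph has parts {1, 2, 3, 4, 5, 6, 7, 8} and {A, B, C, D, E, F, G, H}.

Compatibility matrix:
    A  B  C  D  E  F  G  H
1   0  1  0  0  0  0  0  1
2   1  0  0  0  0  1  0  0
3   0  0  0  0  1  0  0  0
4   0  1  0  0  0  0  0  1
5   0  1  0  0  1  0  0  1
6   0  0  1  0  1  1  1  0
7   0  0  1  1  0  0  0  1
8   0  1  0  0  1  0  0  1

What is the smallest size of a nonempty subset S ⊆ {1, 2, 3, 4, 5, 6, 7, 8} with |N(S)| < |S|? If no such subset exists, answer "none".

4

Take S = {1, 3, 4, 5}. Its neighbourhood is {B, E, H}, so |N(S)| = 3 < |S| = 4.
Every subset of size less than 4 has at least as many neighbours as members, so 4 is the minimum.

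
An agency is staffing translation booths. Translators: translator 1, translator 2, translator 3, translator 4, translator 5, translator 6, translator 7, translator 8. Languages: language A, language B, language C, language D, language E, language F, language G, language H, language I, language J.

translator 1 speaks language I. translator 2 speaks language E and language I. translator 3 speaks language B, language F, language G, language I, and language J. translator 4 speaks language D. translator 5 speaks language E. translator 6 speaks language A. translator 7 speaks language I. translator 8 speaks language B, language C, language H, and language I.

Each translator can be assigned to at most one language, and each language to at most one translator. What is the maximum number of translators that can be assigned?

6

One maximum matching: translator 1-language I, translator 2-language E, translator 3-language F, translator 4-language D, translator 6-language A, translator 8-language B.
The set {translator 1, translator 2, translator 5, translator 7} has only 2 neighbours ({language E, language I}), so by Hall's theorem at most 6 of the 8 translators can be matched.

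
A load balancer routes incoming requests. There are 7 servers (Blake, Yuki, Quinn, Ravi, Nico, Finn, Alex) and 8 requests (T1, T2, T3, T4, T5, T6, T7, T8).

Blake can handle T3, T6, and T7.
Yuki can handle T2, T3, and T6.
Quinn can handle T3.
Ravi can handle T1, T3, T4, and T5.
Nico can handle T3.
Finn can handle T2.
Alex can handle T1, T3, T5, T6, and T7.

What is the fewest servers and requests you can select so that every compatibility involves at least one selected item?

6

{Blake, Yuki, Ravi, Finn, Alex, T3} is a vertex cover of size 6: every edge has an endpoint in this set.
No smaller cover exists because Blake–T7, Yuki–T6, Quinn–T3, Ravi–T4, Finn–T2, Alex–T5 is a matching of size 6, and a cover must include an endpoint of each of these disjoint edges (König's theorem).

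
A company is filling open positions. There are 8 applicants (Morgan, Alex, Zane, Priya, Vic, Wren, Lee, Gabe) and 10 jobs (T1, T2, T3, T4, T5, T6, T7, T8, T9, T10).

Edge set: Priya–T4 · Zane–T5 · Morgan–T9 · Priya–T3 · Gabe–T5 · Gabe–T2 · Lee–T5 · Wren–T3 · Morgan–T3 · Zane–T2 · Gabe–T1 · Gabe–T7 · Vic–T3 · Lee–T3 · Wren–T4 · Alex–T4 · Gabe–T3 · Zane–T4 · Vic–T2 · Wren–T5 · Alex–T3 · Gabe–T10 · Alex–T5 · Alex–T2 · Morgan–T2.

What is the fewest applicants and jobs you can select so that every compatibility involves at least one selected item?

6

A maximum matching has 6 edges (e.g. Morgan–T9, Alex–T4, Zane–T5, Priya–T3, Vic–T2, Gabe–T10).
By König's theorem the minimum vertex cover has the same size. One such cover is {Morgan, Gabe, T2, T3, T4, T5}.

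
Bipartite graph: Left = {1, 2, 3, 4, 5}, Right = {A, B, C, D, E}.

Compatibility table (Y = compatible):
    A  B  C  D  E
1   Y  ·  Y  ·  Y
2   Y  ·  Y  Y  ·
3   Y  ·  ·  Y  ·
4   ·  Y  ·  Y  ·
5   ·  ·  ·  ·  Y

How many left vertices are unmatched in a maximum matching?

For example, pair 1–C, 2–D, 3–A, 4–B, 5–E.
This saturates every left vertex, so 5 is the maximum.
That matches 5 of the 5, leaving 0 unmatched; no matching can do better.

0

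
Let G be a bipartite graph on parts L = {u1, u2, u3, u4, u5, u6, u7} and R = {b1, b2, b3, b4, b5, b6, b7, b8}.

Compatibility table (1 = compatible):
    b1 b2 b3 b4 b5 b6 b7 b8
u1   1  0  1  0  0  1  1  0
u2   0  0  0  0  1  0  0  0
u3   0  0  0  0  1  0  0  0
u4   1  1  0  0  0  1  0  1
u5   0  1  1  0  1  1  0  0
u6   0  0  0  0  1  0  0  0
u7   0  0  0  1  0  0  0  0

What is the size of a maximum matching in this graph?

5

For example, pair u1→b6, u2→b5, u4→b8, u5→b3, u7→b4.
The set {u2, u3, u6} has only 1 neighbour ({b5}), so by Hall's theorem at most 5 of the 7 left vertices can be matched.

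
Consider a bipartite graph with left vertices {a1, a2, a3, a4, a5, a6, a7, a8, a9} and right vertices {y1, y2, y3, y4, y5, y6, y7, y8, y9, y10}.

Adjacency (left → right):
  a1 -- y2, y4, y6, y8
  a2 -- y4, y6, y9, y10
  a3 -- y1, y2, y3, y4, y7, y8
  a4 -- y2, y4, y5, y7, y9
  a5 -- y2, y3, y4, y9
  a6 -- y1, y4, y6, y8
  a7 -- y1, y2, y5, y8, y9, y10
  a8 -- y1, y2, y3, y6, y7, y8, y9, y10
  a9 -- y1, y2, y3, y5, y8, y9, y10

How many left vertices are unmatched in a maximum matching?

0

One maximum matching: a1–y8, a2–y10, a3–y4, a4–y7, a5–y2, a6–y1, a7–y9, a8–y6, a9–y3.
This saturates every left vertex, so 9 is the maximum.
That matches 9 of the 9, leaving 0 unmatched; no matching can do better.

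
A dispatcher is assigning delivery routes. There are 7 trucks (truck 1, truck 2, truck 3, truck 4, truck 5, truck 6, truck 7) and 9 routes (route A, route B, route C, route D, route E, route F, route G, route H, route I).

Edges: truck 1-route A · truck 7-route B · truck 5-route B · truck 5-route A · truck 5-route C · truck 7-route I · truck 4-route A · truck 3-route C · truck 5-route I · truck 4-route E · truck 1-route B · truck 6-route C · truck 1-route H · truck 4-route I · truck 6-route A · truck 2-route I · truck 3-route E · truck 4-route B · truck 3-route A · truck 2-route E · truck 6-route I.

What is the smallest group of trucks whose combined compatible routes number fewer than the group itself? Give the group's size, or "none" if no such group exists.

Take S = {truck 2, truck 3, truck 4, truck 5, truck 6, truck 7}. Its neighbourhood is {route A, route B, route C, route E, route I}, so |N(S)| = 5 < |S| = 6.
Every subset of size less than 6 has at least as many neighbours as members, so 6 is the minimum.

6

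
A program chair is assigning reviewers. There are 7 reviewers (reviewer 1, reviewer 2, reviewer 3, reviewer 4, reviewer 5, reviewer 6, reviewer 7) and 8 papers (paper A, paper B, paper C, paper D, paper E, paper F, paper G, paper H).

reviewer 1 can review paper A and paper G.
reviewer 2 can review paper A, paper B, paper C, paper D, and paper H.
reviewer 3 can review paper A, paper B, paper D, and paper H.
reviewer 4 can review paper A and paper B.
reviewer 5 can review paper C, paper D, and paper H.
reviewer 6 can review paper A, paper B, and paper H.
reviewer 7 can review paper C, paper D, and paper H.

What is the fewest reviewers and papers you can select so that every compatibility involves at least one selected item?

The 6 edges reviewer 1–paper G, reviewer 2–paper H, reviewer 3–paper D, reviewer 4–paper A, reviewer 5–paper C, reviewer 6–paper B form a matching, so any vertex cover needs at least 6 vertices (one per matched edge).
Conversely {reviewer 1, paper A, paper B, paper C, paper D, paper H} meets every edge and has exactly 6 vertices, so 6 is optimal.

6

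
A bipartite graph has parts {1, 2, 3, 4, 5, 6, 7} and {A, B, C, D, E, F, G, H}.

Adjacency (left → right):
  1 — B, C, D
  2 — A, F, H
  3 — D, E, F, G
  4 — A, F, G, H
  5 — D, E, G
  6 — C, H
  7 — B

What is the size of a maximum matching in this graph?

For example, pair 1→C, 2→F, 3→D, 4→G, 5→E, 6→H, 7→B.
This saturates every left vertex, so 7 is the maximum.

7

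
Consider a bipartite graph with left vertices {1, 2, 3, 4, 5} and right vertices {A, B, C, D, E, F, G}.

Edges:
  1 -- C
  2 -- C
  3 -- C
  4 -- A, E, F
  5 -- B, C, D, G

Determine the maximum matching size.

For example, pair 1→C, 4→E, 5→B.
The set {1, 2, 3} has only 1 neighbour ({C}), so by Hall's theorem at most 3 of the 5 left vertices can be matched.

3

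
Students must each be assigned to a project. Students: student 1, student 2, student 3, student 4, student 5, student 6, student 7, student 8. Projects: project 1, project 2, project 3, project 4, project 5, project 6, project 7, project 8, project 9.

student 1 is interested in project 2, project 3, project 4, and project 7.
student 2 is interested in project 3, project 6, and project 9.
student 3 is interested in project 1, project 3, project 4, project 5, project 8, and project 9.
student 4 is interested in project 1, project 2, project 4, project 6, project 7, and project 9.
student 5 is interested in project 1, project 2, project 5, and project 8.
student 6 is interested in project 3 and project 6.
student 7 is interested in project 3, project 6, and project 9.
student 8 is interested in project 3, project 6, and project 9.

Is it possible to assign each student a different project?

The set {student 2, student 6, student 7, student 8} has only 3 neighbours ({project 3, project 6, project 9}), so by Hall's theorem at most 7 of the 8 students can be matched.
Hence no matching covers every student.

No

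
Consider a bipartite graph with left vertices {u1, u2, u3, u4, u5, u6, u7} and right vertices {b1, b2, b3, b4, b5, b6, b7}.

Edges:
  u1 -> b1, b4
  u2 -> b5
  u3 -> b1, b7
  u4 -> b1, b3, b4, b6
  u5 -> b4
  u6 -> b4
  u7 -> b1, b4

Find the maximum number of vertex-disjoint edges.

A valid assignment of size 5: u1-b1, u2-b5, u3-b7, u4-b3, u5-b4.
The set {u1, u5, u6, u7} has only 2 neighbours ({b1, b4}), so by Hall's theorem at most 5 of the 7 left vertices can be matched.

5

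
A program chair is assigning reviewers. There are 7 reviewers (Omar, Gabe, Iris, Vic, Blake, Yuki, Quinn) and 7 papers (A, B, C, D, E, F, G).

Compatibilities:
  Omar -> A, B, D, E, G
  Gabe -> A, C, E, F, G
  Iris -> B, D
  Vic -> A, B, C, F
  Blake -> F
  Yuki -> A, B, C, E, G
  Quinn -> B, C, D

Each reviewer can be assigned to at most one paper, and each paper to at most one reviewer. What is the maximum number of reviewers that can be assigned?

A valid assignment of size 7: Omar–E, Gabe–A, Iris–D, Vic–C, Blake–F, Yuki–G, Quinn–B.
This saturates every reviewer, so 7 is the maximum.

7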